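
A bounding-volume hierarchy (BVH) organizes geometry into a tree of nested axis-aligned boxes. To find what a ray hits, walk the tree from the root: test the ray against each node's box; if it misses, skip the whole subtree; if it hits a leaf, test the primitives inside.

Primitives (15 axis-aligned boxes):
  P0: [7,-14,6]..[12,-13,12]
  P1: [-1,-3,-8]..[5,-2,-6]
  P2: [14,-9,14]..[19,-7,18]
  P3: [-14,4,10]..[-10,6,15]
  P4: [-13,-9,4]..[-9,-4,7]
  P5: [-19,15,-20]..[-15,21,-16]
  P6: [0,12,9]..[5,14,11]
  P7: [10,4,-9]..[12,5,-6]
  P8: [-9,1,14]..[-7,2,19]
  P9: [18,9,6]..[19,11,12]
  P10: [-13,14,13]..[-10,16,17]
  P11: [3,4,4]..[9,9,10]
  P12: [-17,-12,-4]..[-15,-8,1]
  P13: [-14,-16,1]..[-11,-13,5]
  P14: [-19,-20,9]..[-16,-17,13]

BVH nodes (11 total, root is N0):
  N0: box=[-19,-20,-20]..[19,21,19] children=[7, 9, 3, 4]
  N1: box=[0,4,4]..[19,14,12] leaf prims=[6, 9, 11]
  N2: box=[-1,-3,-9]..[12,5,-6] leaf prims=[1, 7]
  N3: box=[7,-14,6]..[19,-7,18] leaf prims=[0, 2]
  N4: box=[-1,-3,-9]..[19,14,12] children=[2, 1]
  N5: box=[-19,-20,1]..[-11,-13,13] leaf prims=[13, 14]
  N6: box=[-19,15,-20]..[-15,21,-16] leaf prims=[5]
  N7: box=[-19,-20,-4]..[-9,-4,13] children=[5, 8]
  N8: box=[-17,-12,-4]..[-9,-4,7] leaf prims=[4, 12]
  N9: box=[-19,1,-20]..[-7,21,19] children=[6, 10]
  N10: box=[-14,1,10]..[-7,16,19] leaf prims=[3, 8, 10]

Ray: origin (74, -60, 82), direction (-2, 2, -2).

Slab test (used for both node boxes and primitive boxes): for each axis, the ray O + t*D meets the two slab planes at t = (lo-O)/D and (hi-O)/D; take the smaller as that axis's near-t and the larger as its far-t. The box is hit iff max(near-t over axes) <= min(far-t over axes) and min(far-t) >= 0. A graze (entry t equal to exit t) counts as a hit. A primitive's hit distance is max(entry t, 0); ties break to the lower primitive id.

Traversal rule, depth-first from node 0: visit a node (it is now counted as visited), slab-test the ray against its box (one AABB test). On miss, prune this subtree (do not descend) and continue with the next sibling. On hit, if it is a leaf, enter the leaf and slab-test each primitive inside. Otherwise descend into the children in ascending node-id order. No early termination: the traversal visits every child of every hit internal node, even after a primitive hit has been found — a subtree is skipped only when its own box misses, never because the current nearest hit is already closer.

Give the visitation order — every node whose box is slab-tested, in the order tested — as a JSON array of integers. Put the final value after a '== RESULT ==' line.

Trace the traversal:
N0 x:[55/2,93/2] y:[20,81/2] z:[63/2,51] -> hit [63/2,81/2], descend [3, 4, 7, 9]
  N3 x:[55/2,67/2] y:[23,53/2] z:[32,38] -> miss, prune
  N4 x:[55/2,75/2] y:[57/2,37] z:[35,91/2] -> hit [35,37], descend [1, 2]
    N1 x:[55/2,37] y:[32,37] z:[35,39] -> hit [35,37] leaf, test {P6@t=36, P9(miss), P11(miss)}
    N2 x:[31,75/2] y:[57/2,65/2] z:[44,91/2] -> miss, prune
  N7 x:[83/2,93/2] y:[20,28] z:[69/2,43] -> miss, prune
  N9 x:[81/2,93/2] y:[61/2,81/2] z:[63/2,51] -> hit [81/2,81/2], descend [6, 10]
    N6 x:[89/2,93/2] y:[75/2,81/2] z:[49,51] -> miss, prune
    N10 x:[81/2,44] y:[61/2,38] z:[63/2,36] -> miss, prune

Summary -> nodes [0, 3, 4, 1, 2, 7, 9, 6, 10]; box-tests=9; leaf-entries=1; first=P6

== RESULT ==
[0, 3, 4, 1, 2, 7, 9, 6, 10]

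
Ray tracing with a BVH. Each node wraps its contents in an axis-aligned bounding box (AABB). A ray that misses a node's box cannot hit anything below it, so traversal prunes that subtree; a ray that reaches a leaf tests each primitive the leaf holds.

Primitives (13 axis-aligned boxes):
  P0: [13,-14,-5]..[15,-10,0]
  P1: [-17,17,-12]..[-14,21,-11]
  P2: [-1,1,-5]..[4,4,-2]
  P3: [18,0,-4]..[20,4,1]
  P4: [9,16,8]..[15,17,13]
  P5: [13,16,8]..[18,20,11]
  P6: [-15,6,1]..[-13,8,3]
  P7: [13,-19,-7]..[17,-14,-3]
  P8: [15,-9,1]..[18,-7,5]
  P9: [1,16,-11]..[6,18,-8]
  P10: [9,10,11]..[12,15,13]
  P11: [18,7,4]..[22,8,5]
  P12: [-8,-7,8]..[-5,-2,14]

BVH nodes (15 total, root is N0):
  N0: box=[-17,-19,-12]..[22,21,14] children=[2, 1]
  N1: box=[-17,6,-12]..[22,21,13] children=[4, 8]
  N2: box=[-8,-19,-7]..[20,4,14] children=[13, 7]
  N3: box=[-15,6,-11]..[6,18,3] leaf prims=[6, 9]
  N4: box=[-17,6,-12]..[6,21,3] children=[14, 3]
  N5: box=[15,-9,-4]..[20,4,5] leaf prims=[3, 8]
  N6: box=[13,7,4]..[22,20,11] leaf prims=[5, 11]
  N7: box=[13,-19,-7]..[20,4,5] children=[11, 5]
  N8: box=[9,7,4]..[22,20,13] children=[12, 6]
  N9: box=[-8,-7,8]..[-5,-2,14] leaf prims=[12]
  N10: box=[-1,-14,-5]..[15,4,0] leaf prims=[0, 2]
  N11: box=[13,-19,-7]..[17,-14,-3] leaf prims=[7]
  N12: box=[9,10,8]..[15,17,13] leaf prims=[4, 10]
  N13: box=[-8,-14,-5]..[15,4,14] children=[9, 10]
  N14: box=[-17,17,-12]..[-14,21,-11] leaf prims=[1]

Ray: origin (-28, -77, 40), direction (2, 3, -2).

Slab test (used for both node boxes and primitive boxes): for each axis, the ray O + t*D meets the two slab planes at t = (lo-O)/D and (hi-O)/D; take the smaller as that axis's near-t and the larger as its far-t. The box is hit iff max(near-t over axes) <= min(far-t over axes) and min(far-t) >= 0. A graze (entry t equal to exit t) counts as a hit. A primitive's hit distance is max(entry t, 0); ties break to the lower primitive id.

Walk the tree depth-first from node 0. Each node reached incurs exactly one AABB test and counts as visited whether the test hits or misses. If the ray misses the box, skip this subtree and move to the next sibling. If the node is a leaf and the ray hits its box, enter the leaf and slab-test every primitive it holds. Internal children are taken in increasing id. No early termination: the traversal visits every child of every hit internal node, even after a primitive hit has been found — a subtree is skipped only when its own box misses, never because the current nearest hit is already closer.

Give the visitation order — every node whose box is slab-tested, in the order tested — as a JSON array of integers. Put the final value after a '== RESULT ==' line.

Traverse from the root:
N0 x:[11/2,25] y:[58/3,98/3] z:[13,26] -> hit [58/3,25], descend [1, 2]
  N1 x:[11/2,25] y:[83/3,98/3] z:[27/2,26] -> miss, prune
  N2 x:[10,24] y:[58/3,27] z:[13,47/2] -> hit [58/3,47/2], descend [7, 13]
    N7 x:[41/2,24] y:[58/3,27] z:[35/2,47/2] -> hit [41/2,47/2], descend [5, 11]
      N5 x:[43/2,24] y:[68/3,27] z:[35/2,22] -> miss, prune
      N11 x:[41/2,45/2] y:[58/3,21] z:[43/2,47/2] -> miss, prune
    N13 x:[10,43/2] y:[21,27] z:[13,45/2] -> hit [21,43/2], descend [9, 10]
      N9 x:[10,23/2] y:[70/3,25] z:[13,16] -> miss, prune
      N10 x:[27/2,43/2] y:[21,27] z:[20,45/2] -> hit [21,43/2] leaf, test {P0@t=21, P2(miss)}

order=[0, 1, 2, 7, 5, 11, 13, 9, 10]  |boxes|=9  |leaves|=1  hit=P0

== RESULT ==
[0, 1, 2, 7, 5, 11, 13, 9, 10]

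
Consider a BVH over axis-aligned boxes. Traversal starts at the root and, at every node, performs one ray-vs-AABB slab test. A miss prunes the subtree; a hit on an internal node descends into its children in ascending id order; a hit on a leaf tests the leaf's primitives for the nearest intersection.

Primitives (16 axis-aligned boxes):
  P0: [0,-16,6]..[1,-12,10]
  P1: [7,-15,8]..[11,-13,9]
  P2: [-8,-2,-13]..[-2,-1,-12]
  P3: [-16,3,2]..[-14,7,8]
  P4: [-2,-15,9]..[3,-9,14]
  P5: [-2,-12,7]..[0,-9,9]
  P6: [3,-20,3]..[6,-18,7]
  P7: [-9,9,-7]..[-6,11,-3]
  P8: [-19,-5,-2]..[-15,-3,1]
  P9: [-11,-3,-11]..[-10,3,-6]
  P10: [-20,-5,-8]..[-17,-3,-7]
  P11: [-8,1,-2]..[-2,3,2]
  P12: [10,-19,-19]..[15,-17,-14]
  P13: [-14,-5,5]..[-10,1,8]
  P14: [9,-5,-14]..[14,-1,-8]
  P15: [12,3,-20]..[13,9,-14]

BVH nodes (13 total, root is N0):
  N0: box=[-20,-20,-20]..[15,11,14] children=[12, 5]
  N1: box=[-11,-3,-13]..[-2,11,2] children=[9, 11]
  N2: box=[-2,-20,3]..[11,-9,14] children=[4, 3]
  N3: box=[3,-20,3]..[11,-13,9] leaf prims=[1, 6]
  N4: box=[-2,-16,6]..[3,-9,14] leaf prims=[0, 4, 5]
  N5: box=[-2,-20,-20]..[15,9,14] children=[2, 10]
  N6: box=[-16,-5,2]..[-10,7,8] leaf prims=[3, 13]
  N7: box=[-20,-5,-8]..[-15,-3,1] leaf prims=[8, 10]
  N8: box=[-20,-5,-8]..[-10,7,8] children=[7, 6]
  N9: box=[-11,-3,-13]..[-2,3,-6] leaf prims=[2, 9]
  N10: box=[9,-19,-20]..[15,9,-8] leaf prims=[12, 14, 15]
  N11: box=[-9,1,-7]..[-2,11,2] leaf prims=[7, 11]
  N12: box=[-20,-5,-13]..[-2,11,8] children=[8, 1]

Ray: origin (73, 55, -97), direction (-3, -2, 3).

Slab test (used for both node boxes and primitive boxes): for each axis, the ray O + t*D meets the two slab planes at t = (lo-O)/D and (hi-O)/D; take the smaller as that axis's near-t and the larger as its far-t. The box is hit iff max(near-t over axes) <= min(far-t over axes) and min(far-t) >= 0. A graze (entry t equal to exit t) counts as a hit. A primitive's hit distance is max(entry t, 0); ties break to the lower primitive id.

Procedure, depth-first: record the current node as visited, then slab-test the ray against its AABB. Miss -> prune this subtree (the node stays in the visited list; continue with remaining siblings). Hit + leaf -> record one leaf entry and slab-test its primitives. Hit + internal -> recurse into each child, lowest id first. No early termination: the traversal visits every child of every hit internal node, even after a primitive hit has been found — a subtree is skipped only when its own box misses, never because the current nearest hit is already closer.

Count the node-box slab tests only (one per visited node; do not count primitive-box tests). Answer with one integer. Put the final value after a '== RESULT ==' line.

Traverse from the root:
N0 x:[58/3,31] y:[22,75/2] z:[77/3,37] -> hit [77/3,31], descend [5, 12]
  N5 x:[58/3,25] y:[23,75/2] z:[77/3,37] -> miss, prune
  N12 x:[25,31] y:[22,30] z:[28,35] -> hit [28,30], descend [1, 8]
    N1 x:[25,28] y:[22,29] z:[28,33] -> hit [28,28], descend [9, 11]
      N9 x:[25,28] y:[26,29] z:[28,91/3] -> hit [28,28] leaf, test {P2(miss), P9(miss)}
      N11 x:[25,82/3] y:[22,27] z:[30,33] -> miss, prune
    N8 x:[83/3,31] y:[24,30] z:[89/3,35] -> hit [89/3,30], descend [6, 7]
      N6 x:[83/3,89/3] y:[24,30] z:[33,35] -> miss, prune
      N7 x:[88/3,31] y:[29,30] z:[89/3,98/3] -> hit [89/3,30] leaf, test {P8(miss), P10@t=30}

Visited [0, 5, 12, 1, 9, 11, 8, 6, 7]. Tests: 9 box, 2 leaf. Nearest: P10.

== RESULT ==
9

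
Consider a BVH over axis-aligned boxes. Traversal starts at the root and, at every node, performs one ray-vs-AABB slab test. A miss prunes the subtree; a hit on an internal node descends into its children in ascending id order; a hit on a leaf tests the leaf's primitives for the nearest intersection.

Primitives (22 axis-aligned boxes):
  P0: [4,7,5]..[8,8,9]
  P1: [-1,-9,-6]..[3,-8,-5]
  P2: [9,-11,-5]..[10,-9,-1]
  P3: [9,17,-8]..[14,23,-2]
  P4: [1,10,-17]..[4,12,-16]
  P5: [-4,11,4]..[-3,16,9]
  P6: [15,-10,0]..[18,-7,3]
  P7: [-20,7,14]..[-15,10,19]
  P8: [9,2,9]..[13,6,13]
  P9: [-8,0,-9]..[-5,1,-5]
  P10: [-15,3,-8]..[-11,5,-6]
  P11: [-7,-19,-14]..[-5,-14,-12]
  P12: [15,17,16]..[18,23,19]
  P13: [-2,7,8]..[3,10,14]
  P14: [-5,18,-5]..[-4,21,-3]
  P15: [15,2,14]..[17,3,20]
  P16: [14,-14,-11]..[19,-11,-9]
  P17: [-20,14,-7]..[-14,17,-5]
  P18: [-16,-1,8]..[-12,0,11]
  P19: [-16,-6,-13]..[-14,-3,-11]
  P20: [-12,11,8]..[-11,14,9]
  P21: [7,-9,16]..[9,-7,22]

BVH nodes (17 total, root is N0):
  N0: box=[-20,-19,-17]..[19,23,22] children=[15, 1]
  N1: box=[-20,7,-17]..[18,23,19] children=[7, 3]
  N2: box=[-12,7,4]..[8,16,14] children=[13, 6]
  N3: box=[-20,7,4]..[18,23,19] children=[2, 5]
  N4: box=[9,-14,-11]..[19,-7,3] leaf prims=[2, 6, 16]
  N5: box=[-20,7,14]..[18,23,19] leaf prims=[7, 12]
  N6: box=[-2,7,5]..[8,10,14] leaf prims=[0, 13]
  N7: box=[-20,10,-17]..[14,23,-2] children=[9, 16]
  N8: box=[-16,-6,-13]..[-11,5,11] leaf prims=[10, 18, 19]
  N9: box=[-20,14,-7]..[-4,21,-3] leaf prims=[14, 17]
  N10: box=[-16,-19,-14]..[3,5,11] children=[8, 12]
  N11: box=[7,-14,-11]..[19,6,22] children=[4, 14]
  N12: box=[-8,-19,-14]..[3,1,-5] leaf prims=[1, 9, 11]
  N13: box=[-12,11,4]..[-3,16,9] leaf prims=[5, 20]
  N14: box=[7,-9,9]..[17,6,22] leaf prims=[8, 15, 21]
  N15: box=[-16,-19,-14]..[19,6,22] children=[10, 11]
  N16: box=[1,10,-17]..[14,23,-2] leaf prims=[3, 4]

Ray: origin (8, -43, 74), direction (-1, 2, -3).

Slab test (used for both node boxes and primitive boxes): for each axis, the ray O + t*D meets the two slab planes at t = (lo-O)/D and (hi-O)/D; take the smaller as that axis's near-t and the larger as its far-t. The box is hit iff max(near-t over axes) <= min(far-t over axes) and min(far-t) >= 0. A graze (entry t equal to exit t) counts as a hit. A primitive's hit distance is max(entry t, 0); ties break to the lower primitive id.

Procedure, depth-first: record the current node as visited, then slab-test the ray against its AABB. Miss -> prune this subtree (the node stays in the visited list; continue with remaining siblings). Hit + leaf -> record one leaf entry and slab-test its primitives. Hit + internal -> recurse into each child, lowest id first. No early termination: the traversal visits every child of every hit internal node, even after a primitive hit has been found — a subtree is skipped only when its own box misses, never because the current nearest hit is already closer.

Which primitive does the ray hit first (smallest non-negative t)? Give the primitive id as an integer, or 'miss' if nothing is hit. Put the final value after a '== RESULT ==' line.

Traverse from the root:
N0 x:[-11,28] y:[12,33] z:[52/3,91/3] -> hit [52/3,28], descend [1, 15]
  N1 x:[-10,28] y:[25,33] z:[55/3,91/3] -> hit [25,28], descend [3, 7]
    N3 x:[-10,28] y:[25,33] z:[55/3,70/3] -> miss, prune
    N7 x:[-6,28] y:[53/2,33] z:[76/3,91/3] -> hit [53/2,28], descend [9, 16]
      N9 x:[12,28] y:[57/2,32] z:[77/3,27] -> miss, prune
      N16 x:[-6,7] y:[53/2,33] z:[76/3,91/3] -> miss, prune
  N15 x:[-11,24] y:[12,49/2] z:[52/3,88/3] -> hit [52/3,24], descend [10, 11]
    N10 x:[5,24] y:[12,24] z:[21,88/3] -> hit [21,24], descend [8, 12]
      N8 x:[19,24] y:[37/2,24] z:[21,29] -> hit [21,24] leaf, test {P10(miss), P18@t=21, P19(miss)}
      N12 x:[5,16] y:[12,22] z:[79/3,88/3] -> miss, prune
    N11 x:[-11,1] y:[29/2,49/2] z:[52/3,85/3] -> miss, prune

11 AABB tests over nodes [0, 1, 3, 7, 9, 16, 15, 10, 8, 12, 11]; 1 leaf entered; closest P18.

== RESULT ==
18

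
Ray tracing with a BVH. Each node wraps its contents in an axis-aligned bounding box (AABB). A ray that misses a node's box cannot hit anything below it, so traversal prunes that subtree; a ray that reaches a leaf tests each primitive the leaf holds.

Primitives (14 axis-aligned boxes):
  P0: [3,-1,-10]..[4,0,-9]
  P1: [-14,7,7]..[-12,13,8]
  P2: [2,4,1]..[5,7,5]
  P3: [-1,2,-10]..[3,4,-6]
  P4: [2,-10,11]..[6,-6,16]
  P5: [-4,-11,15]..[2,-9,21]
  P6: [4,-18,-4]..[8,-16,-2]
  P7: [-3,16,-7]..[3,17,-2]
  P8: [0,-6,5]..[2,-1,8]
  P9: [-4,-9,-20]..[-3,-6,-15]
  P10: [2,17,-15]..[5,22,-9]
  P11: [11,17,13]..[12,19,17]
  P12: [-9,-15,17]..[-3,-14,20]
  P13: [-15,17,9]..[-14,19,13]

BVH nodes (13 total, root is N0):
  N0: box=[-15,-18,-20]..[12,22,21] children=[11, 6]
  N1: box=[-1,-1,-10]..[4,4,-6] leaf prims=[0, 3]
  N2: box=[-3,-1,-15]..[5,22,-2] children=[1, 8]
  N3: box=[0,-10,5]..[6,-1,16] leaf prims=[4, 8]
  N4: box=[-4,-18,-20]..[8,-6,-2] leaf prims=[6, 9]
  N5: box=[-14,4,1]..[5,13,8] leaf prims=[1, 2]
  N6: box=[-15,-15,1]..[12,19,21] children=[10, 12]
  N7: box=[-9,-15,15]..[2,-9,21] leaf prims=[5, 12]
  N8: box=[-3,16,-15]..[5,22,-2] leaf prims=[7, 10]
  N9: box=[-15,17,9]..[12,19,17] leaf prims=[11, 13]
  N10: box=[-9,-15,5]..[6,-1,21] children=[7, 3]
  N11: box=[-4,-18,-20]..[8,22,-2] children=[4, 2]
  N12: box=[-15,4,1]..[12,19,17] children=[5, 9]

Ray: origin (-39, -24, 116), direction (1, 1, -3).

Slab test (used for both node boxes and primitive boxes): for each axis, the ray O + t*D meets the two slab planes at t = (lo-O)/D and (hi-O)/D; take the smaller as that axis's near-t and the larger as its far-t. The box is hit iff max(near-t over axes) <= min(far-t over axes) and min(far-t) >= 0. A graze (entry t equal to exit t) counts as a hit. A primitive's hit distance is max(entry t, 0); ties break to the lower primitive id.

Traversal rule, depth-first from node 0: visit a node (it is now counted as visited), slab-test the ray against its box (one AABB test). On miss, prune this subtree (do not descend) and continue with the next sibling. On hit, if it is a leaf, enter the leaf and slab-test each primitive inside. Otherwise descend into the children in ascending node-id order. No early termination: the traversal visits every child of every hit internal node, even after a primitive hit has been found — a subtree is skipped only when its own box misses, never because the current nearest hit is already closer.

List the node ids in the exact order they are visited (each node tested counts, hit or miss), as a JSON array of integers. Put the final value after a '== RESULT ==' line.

Walk:
N0 x:[24,51] y:[6,46] z:[95/3,136/3] -> hit [95/3,136/3], descend [6, 11]
  N6 x:[24,51] y:[9,43] z:[95/3,115/3] -> hit [95/3,115/3], descend [10, 12]
    N10 x:[30,45] y:[9,23] z:[95/3,37] -> miss, prune
    N12 x:[24,51] y:[28,43] z:[33,115/3] -> hit [33,115/3], descend [5, 9]
      N5 x:[25,44] y:[28,37] z:[36,115/3] -> hit [36,37] leaf, test {P1(miss), P2(miss)}
      N9 x:[24,51] y:[41,43] z:[33,107/3] -> miss, prune
  N11 x:[35,47] y:[6,46] z:[118/3,136/3] -> hit [118/3,136/3], descend [2, 4]
    N2 x:[36,44] y:[23,46] z:[118/3,131/3] -> hit [118/3,131/3], descend [1, 8]
      N1 x:[38,43] y:[23,28] z:[122/3,42] -> miss, prune
      N8 x:[36,44] y:[40,46] z:[118/3,131/3] -> hit [40,131/3] leaf, test {P7@t=40, P10@t=125/3}
    N4 x:[35,47] y:[6,18] z:[118/3,136/3] -> miss, prune

order=[0, 6, 10, 12, 5, 9, 11, 2, 1, 8, 4]  |boxes|=11  |leaves|=2  hit=P7

== RESULT ==
[0, 6, 10, 12, 5, 9, 11, 2, 1, 8, 4]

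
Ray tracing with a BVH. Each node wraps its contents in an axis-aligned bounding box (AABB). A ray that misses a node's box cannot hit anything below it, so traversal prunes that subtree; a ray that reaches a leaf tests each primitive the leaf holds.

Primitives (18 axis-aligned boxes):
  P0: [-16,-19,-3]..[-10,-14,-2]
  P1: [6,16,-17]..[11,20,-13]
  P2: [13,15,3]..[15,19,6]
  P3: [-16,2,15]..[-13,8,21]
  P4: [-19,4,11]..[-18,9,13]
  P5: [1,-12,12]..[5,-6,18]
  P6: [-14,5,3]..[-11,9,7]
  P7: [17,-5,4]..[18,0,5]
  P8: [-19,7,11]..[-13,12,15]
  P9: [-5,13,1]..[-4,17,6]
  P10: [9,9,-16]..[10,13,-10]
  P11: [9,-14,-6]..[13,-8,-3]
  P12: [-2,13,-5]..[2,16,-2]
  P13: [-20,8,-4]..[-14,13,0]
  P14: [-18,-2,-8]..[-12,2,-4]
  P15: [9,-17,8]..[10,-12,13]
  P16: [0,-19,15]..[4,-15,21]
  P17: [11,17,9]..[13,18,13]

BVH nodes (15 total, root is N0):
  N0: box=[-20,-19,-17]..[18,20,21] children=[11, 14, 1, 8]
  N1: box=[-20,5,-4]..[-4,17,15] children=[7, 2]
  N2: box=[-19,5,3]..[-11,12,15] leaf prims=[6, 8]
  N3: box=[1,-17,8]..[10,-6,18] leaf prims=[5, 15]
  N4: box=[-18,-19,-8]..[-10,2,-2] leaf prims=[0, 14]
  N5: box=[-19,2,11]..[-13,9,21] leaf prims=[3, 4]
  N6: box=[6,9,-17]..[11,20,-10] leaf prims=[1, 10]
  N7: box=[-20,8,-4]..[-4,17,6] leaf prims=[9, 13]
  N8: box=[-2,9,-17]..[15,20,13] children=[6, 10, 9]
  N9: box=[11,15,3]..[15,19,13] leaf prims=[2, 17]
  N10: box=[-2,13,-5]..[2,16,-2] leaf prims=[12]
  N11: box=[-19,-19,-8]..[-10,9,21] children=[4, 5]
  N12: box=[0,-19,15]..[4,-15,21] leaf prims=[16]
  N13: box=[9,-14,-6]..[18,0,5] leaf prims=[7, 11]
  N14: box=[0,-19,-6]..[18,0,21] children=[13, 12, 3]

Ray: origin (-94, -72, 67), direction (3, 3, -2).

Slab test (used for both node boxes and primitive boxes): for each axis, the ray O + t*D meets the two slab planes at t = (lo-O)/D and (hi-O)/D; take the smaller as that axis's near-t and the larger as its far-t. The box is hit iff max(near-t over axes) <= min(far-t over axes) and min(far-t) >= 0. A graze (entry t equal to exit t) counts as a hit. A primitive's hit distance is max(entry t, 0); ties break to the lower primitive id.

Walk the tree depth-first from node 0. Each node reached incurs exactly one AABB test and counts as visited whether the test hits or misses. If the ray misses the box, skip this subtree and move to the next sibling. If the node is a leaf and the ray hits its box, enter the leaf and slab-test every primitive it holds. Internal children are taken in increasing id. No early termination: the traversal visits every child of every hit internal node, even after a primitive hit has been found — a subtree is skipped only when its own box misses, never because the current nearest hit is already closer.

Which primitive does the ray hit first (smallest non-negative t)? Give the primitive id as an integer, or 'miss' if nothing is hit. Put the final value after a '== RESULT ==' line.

Walk:
N0 x:[74/3,112/3] y:[53/3,92/3] z:[23,42] -> hit [74/3,92/3], descend [1, 8, 11, 14]
  N1 x:[74/3,30] y:[77/3,89/3] z:[26,71/2] -> hit [26,89/3], descend [2, 7]
    N2 x:[25,83/3] y:[77/3,28] z:[26,32] -> hit [26,83/3] leaf, test {P6(miss), P8@t=79/3}
    N7 x:[74/3,30] y:[80/3,89/3] z:[61/2,71/2] -> miss, prune
  N8 x:[92/3,109/3] y:[27,92/3] z:[27,42] -> hit [92/3,92/3], descend [6, 9, 10]
    N6 x:[100/3,35] y:[27,92/3] z:[77/2,42] -> miss, prune
    N9 x:[35,109/3] y:[29,91/3] z:[27,32] -> miss, prune
    N10 x:[92/3,32] y:[85/3,88/3] z:[69/2,36] -> miss, prune
  N11 x:[25,28] y:[53/3,27] z:[23,75/2] -> hit [25,27], descend [4, 5]
    N4 x:[76/3,28] y:[53/3,74/3] z:[69/2,75/2] -> miss, prune
    N5 x:[25,27] y:[74/3,27] z:[23,28] -> hit [25,27] leaf, test {P3@t=26, P4(miss)}
  N14 x:[94/3,112/3] y:[53/3,24] z:[23,73/2] -> miss, prune

Summary -> nodes [0, 1, 2, 7, 8, 6, 9, 10, 11, 4, 5, 14]; box-tests=12; leaf-entries=2; first=P3

== RESULT ==
3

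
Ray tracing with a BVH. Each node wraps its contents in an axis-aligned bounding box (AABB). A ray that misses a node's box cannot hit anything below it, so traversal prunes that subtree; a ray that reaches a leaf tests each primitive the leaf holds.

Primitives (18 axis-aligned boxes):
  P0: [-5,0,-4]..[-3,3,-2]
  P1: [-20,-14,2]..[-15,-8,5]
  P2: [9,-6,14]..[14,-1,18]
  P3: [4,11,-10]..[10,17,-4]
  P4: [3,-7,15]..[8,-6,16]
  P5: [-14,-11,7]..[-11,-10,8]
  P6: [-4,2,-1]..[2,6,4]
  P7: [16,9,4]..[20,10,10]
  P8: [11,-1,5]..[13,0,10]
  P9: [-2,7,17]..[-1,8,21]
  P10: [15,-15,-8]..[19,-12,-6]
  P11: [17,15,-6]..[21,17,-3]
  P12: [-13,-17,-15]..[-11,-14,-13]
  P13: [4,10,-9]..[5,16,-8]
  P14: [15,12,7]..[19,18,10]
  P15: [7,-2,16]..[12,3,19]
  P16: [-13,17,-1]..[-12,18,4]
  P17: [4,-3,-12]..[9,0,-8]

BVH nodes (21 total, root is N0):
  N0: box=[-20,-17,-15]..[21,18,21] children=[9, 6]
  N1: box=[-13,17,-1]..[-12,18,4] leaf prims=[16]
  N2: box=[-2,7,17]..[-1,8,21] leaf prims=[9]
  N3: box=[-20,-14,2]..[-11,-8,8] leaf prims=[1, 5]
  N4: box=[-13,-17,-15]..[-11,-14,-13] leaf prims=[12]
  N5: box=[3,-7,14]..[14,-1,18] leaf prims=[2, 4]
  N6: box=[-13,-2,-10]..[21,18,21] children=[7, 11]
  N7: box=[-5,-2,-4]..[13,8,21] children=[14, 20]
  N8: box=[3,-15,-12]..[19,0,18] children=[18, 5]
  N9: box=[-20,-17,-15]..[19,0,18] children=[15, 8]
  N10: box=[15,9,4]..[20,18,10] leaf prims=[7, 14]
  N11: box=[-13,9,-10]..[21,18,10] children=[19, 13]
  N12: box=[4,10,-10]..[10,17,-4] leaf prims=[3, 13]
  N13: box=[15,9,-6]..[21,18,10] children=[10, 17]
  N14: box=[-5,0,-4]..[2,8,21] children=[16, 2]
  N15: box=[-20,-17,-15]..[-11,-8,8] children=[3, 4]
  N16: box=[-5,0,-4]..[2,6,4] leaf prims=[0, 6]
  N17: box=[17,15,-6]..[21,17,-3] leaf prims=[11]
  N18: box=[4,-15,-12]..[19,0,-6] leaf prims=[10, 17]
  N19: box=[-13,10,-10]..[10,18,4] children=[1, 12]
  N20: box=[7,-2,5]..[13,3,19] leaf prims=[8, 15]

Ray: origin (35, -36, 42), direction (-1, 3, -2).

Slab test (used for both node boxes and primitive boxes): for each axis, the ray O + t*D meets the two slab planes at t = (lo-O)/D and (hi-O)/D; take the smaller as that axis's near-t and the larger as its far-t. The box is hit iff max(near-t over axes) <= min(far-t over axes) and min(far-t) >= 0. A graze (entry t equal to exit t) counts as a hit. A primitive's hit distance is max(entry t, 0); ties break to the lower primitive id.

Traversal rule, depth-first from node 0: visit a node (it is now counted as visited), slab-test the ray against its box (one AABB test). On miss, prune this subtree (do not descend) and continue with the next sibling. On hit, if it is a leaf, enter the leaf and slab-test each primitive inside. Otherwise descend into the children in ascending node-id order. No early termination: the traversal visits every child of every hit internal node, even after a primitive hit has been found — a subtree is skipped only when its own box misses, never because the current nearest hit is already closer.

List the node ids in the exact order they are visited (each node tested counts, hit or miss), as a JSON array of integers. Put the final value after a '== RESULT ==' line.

Walk:
N0 x:[14,55] y:[19/3,18] z:[21/2,57/2] -> hit [14,18], descend [6, 9]
  N6 x:[14,48] y:[34/3,18] z:[21/2,26] -> hit [14,18], descend [7, 11]
    N7 x:[22,40] y:[34/3,44/3] z:[21/2,23] -> miss, prune
    N11 x:[14,48] y:[15,18] z:[16,26] -> hit [16,18], descend [13, 19]
      N13 x:[14,20] y:[15,18] z:[16,24] -> hit [16,18], descend [10, 17]
        N10 x:[15,20] y:[15,18] z:[16,19] -> hit [16,18] leaf, test {P7(miss), P14@t=16}
        N17 x:[14,18] y:[17,53/3] z:[45/2,24] -> miss, prune
      N19 x:[25,48] y:[46/3,18] z:[19,26] -> miss, prune
  N9 x:[16,55] y:[19/3,12] z:[12,57/2] -> miss, prune

Visited [0, 6, 7, 11, 13, 10, 17, 19, 9]. Tests: 9 box, 1 leaf. Nearest: P14.

== RESULT ==
[0, 6, 7, 11, 13, 10, 17, 19, 9]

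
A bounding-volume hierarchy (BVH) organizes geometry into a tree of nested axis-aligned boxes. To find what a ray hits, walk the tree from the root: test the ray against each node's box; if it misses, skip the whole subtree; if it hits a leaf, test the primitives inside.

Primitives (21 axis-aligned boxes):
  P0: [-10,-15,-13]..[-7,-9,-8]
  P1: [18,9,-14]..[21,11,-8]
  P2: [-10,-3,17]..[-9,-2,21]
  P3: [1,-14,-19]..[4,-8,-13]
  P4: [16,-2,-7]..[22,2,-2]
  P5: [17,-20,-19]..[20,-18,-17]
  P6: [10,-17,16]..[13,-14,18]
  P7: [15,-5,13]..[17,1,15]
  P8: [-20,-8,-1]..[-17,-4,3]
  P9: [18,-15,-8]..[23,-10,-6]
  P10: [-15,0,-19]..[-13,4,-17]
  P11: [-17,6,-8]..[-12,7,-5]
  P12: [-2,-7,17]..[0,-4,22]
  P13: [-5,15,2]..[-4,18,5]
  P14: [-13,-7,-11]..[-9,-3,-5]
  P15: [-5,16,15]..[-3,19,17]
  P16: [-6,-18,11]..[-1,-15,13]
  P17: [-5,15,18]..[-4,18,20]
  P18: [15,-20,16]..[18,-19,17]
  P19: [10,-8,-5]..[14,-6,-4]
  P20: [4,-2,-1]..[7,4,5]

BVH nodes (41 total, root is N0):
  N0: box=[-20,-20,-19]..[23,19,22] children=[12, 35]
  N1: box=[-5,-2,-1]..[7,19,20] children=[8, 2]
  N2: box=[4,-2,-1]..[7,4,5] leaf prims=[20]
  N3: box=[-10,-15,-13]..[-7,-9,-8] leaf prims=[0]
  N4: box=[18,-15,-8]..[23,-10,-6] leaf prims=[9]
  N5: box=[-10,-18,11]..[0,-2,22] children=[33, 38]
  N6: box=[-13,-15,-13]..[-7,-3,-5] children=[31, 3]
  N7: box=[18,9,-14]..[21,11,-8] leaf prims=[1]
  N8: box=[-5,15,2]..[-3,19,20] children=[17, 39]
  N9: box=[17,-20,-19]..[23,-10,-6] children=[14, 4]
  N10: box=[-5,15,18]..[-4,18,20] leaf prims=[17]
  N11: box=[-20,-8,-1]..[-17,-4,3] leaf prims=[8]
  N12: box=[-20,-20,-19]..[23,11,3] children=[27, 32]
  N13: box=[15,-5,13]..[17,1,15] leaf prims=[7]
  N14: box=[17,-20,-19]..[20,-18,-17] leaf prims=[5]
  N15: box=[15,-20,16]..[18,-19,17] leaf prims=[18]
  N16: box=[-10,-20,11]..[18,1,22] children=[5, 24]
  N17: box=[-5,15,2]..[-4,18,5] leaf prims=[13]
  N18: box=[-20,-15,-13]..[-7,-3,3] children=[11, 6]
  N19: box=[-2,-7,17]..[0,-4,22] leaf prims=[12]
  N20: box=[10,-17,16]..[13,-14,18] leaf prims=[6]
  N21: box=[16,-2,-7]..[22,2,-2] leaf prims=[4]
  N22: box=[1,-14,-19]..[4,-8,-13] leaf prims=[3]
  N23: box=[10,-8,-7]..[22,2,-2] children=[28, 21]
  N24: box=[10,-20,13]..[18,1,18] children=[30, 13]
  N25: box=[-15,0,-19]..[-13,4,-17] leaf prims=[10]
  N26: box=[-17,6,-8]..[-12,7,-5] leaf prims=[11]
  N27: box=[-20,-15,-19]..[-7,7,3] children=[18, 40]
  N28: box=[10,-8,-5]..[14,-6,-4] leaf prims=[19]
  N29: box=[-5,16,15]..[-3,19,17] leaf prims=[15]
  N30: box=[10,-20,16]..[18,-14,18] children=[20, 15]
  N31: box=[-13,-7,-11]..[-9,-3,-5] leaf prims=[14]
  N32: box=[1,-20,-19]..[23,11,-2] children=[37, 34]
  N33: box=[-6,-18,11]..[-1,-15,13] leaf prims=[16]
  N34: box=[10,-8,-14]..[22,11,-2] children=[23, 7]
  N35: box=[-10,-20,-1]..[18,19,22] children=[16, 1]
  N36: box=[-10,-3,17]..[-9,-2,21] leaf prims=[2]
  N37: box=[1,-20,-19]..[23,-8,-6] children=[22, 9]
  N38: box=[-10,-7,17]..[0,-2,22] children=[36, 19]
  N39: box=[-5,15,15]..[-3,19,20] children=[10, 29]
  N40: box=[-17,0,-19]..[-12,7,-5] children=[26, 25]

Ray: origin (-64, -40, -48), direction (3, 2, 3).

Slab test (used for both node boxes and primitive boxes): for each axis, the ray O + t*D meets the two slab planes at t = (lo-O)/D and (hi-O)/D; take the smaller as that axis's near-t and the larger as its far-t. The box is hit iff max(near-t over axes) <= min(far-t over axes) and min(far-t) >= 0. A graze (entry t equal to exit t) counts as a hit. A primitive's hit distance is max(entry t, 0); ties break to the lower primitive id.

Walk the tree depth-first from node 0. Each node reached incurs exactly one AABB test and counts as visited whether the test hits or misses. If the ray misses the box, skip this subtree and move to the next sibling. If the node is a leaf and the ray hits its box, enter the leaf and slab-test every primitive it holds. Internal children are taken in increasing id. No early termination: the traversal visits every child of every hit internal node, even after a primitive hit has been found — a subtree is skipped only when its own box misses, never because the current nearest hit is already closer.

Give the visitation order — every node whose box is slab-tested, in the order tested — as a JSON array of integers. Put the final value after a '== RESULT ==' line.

Traverse from the root:
N0 x:[44/3,29] y:[10,59/2] z:[29/3,70/3] -> hit [44/3,70/3], descend [12, 35]
  N12 x:[44/3,29] y:[10,51/2] z:[29/3,17] -> hit [44/3,17], descend [27, 32]
    N27 x:[44/3,19] y:[25/2,47/2] z:[29/3,17] -> hit [44/3,17], descend [18, 40]
      N18 x:[44/3,19] y:[25/2,37/2] z:[35/3,17] -> hit [44/3,17], descend [6, 11]
        N6 x:[17,19] y:[25/2,37/2] z:[35/3,43/3] -> miss, prune
        N11 x:[44/3,47/3] y:[16,18] z:[47/3,17] -> miss, prune
      N40 x:[47/3,52/3] y:[20,47/2] z:[29/3,43/3] -> miss, prune
    N32 x:[65/3,29] y:[10,51/2] z:[29/3,46/3] -> miss, prune
  N35 x:[18,82/3] y:[10,59/2] z:[47/3,70/3] -> hit [18,70/3], descend [1, 16]
    N1 x:[59/3,71/3] y:[19,59/2] z:[47/3,68/3] -> hit [59/3,68/3], descend [2, 8]
      N2 x:[68/3,71/3] y:[19,22] z:[47/3,53/3] -> miss, prune
      N8 x:[59/3,61/3] y:[55/2,59/2] z:[50/3,68/3] -> miss, prune
    N16 x:[18,82/3] y:[10,41/2] z:[59/3,70/3] -> hit [59/3,41/2], descend [5, 24]
      N5 x:[18,64/3] y:[11,19] z:[59/3,70/3] -> miss, prune
      N24 x:[74/3,82/3] y:[10,41/2] z:[61/3,22] -> miss, prune

Visited [0, 12, 27, 18, 6, 11, 40, 32, 35, 1, 2, 8, 16, 5, 24]. Tests: 15 box, 0 leaf. Nearest: miss.

== RESULT ==
[0, 12, 27, 18, 6, 11, 40, 32, 35, 1, 2, 8, 16, 5, 24]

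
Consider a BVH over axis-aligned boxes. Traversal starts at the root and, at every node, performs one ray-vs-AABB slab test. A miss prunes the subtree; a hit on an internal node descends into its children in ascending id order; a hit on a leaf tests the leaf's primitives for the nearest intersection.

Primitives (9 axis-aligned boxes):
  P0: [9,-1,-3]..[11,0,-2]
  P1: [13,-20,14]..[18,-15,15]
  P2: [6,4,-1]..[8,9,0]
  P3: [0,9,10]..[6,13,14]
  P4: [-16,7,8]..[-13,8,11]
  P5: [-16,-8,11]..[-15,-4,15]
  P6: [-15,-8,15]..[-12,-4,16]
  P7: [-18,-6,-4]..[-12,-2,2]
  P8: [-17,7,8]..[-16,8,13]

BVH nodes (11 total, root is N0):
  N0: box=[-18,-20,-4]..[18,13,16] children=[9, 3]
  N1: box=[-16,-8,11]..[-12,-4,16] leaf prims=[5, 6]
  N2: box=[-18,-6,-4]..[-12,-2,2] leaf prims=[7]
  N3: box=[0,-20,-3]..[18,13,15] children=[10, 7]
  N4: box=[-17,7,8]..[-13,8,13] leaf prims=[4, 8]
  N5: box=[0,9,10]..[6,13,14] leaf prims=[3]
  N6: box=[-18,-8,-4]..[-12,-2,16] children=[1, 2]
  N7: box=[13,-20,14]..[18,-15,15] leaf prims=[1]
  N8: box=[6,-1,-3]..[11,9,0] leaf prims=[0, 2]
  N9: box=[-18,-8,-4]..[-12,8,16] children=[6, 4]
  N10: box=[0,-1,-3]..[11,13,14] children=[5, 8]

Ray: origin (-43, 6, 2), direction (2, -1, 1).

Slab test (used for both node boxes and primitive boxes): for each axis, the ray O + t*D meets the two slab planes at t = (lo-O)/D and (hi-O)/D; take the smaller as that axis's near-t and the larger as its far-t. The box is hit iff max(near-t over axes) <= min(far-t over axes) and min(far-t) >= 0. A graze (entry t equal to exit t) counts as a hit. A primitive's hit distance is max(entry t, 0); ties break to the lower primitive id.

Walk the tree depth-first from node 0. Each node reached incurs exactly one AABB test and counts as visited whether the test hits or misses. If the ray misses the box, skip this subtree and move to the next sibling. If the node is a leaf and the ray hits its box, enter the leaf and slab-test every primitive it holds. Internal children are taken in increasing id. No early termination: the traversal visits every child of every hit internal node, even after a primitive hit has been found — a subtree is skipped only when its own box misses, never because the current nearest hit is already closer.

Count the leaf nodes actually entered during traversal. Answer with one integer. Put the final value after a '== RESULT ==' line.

Traverse from the root:
N0 x:[25/2,61/2] y:[-7,26] z:[-6,14] -> hit [25/2,14], descend [3, 9]
  N3 x:[43/2,61/2] y:[-7,26] z:[-5,13] -> miss, prune
  N9 x:[25/2,31/2] y:[-2,14] z:[-6,14] -> hit [25/2,14], descend [4, 6]
    N4 x:[13,15] y:[-2,-1] z:[6,11] -> miss, prune
    N6 x:[25/2,31/2] y:[8,14] z:[-6,14] -> hit [25/2,14], descend [1, 2]
      N1 x:[27/2,31/2] y:[10,14] z:[9,14] -> hit [27/2,14] leaf, test {P5(miss), P6@t=14}
      N2 x:[25/2,31/2] y:[8,12] z:[-6,0] -> miss, prune

order=[0, 3, 9, 4, 6, 1, 2]  |boxes|=7  |leaves|=1  hit=P6

== RESULT ==
1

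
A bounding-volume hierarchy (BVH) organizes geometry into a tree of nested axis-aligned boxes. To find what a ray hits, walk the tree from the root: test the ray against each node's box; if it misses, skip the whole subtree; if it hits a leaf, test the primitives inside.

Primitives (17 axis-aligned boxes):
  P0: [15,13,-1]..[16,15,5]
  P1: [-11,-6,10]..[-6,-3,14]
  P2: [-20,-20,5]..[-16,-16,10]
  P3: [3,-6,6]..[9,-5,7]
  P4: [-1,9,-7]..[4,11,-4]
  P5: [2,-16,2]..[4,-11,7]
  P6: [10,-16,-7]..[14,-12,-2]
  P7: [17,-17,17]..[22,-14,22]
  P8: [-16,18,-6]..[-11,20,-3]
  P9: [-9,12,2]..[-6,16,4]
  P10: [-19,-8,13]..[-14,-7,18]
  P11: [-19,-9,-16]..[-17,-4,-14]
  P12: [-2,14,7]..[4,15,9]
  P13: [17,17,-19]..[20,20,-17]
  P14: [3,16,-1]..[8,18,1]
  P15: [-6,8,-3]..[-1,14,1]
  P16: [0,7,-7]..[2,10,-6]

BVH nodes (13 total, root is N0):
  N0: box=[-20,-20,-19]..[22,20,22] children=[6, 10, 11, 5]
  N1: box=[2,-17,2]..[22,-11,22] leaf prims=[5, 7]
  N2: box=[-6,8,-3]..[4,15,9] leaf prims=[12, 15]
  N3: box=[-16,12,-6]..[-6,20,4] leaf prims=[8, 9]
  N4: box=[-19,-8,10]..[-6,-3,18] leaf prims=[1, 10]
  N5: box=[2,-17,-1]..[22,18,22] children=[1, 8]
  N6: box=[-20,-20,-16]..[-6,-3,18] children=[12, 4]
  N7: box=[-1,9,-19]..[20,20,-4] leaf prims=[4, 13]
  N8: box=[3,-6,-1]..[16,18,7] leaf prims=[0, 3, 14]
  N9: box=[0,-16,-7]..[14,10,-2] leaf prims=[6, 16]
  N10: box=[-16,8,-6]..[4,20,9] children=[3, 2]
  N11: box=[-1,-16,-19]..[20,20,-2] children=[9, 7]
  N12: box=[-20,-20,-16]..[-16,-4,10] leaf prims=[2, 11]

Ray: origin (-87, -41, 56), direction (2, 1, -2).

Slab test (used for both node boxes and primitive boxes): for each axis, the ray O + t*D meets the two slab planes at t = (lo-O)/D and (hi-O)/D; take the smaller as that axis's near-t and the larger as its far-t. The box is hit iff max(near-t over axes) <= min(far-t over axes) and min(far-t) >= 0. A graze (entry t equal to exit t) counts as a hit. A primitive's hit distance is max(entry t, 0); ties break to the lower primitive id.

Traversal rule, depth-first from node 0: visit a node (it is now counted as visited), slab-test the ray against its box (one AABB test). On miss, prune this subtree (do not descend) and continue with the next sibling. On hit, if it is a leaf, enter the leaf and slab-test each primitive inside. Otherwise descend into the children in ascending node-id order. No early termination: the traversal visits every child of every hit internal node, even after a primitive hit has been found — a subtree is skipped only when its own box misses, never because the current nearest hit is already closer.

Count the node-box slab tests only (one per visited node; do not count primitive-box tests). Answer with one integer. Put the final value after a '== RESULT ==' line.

Trace the traversal:
N0 x:[67/2,109/2] y:[21,61] z:[17,75/2] -> hit [67/2,75/2], descend [5, 6, 10, 11]
  N5 x:[89/2,109/2] y:[24,59] z:[17,57/2] -> miss, prune
  N6 x:[67/2,81/2] y:[21,38] z:[19,36] -> hit [67/2,36], descend [4, 12]
    N4 x:[34,81/2] y:[33,38] z:[19,23] -> miss, prune
    N12 x:[67/2,71/2] y:[21,37] z:[23,36] -> hit [67/2,71/2] leaf, test {P2(miss), P11@t=35}
  N10 x:[71/2,91/2] y:[49,61] z:[47/2,31] -> miss, prune
  N11 x:[43,107/2] y:[25,61] z:[29,75/2] -> miss, prune

Visited [0, 5, 6, 4, 12, 10, 11]. Tests: 7 box, 1 leaf. Nearest: P11.

== RESULT ==
7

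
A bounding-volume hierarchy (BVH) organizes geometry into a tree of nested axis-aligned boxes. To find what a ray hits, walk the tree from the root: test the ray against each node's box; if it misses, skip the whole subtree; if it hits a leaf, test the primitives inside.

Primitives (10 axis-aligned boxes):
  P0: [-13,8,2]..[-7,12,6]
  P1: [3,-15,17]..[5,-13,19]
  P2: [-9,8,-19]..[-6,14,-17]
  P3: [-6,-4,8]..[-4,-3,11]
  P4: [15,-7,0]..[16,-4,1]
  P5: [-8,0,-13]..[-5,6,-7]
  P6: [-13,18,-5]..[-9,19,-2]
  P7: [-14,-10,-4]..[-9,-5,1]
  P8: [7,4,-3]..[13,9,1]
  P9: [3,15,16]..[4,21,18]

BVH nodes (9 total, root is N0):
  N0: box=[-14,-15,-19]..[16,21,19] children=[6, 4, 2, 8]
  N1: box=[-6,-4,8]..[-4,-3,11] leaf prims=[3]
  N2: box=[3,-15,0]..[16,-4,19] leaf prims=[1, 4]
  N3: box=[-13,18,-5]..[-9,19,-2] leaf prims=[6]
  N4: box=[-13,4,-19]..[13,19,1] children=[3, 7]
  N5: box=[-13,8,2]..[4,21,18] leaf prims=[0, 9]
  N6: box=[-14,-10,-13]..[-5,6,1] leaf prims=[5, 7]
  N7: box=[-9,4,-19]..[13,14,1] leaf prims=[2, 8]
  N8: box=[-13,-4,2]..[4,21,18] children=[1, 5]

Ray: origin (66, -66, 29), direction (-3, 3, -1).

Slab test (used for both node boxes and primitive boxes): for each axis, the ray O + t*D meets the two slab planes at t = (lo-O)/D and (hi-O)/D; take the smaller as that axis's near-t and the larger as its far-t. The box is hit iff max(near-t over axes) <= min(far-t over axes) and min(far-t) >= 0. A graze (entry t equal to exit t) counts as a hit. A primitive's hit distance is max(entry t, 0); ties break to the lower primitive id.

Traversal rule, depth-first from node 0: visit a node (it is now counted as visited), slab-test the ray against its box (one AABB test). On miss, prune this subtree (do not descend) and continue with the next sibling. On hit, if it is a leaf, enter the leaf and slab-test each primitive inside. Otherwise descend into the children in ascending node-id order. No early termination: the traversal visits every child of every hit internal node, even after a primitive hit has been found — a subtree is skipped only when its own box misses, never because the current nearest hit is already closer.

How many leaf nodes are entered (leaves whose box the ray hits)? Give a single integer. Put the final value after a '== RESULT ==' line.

Traverse from the root:
N0 x:[50/3,80/3] y:[17,29] z:[10,48] -> hit [17,80/3], descend [2, 4, 6, 8]
  N2 x:[50/3,21] y:[17,62/3] z:[10,29] -> hit [17,62/3] leaf, test {P1(miss), P4(miss)}
  N4 x:[53/3,79/3] y:[70/3,85/3] z:[28,48] -> miss, prune
  N6 x:[71/3,80/3] y:[56/3,24] z:[28,42] -> miss, prune
  N8 x:[62/3,79/3] y:[62/3,29] z:[11,27] -> hit [62/3,79/3], descend [1, 5]
    N1 x:[70/3,24] y:[62/3,21] z:[18,21] -> miss, prune
    N5 x:[62/3,79/3] y:[74/3,29] z:[11,27] -> hit [74/3,79/3] leaf, test {P0@t=74/3, P9(miss)}

Visited [0, 2, 4, 6, 8, 1, 5]. Tests: 7 box, 2 leaf. Nearest: P0.

== RESULT ==
2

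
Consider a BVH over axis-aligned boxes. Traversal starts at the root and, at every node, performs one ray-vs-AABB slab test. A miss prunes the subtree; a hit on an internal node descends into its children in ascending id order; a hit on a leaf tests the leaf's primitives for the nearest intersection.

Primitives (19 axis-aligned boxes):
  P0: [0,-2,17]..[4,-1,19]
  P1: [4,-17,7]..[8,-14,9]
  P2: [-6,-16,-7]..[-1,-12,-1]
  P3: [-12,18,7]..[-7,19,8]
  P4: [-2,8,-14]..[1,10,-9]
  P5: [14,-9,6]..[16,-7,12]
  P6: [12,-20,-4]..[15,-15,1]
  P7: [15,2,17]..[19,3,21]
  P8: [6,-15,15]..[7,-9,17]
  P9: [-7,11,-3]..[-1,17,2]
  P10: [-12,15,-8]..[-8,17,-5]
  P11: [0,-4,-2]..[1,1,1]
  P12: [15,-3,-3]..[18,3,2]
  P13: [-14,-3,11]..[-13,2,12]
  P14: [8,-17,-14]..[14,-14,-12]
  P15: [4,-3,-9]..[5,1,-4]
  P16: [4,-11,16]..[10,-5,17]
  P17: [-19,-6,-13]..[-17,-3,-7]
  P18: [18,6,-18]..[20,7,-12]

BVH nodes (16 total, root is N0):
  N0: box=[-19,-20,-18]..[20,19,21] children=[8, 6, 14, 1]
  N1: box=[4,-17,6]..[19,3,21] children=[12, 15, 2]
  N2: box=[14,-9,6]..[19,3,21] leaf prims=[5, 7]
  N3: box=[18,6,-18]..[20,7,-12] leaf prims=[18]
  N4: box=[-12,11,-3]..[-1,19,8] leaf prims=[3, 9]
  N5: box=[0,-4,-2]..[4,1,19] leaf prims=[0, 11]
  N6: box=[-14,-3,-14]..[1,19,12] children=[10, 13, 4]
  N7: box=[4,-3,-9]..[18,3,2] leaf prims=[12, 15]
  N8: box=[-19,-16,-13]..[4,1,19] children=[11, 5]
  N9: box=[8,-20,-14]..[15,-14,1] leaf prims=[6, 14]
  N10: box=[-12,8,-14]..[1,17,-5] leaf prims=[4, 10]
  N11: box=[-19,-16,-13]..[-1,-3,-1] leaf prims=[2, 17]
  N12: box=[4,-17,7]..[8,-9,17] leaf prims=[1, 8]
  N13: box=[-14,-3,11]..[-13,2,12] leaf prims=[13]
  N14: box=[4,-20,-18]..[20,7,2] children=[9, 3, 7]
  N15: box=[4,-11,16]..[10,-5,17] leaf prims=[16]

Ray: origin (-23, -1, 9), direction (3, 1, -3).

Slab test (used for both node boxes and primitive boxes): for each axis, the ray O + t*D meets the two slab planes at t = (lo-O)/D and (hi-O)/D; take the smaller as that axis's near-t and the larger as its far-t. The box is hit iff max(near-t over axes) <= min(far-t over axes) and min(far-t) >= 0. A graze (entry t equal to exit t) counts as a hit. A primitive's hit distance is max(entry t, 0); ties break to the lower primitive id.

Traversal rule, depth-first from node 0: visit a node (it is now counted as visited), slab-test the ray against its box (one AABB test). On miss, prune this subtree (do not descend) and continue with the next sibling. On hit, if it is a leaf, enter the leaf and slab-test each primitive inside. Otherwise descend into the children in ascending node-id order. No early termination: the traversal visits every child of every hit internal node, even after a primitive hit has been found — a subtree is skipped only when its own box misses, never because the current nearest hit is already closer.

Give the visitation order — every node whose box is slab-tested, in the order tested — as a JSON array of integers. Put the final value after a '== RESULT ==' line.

Trace the traversal:
N0 x:[4/3,43/3] y:[-19,20] z:[-4,9] -> hit [4/3,9], descend [1, 6, 8, 14]
  N1 x:[9,14] y:[-16,4] z:[-4,1] -> miss, prune
  N6 x:[3,8] y:[-2,20] z:[-1,23/3] -> hit [3,23/3], descend [4, 10, 13]
    N4 x:[11/3,22/3] y:[12,20] z:[1/3,4] -> miss, prune
    N10 x:[11/3,8] y:[9,18] z:[14/3,23/3] -> miss, prune
    N13 x:[3,10/3] y:[-2,3] z:[-1,-2/3] -> miss, prune
  N8 x:[4/3,9] y:[-15,2] z:[-10/3,22/3] -> hit [4/3,2], descend [5, 11]
    N5 x:[23/3,9] y:[-3,2] z:[-10/3,11/3] -> miss, prune
    N11 x:[4/3,22/3] y:[-15,-2] z:[10/3,22/3] -> miss, prune
  N14 x:[9,43/3] y:[-19,8] z:[7/3,9] -> miss, prune

Summary -> nodes [0, 1, 6, 4, 10, 13, 8, 5, 11, 14]; box-tests=10; leaf-entries=0; first=miss

== RESULT ==
[0, 1, 6, 4, 10, 13, 8, 5, 11, 14]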